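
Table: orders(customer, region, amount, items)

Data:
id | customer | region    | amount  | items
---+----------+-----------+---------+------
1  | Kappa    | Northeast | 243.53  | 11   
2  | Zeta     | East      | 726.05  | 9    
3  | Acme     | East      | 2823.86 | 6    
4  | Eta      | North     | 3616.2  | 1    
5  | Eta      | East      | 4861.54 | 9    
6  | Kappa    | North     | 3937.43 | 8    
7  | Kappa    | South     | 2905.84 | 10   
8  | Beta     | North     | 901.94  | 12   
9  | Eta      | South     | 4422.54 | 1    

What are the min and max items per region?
SELECT region, MIN(items), MAX(items)
FROM orders
GROUP BY region

Result:
  East: min=6, max=9
  North: min=1, max=12
  Northeast: min=11, max=11
  South: min=1, max=10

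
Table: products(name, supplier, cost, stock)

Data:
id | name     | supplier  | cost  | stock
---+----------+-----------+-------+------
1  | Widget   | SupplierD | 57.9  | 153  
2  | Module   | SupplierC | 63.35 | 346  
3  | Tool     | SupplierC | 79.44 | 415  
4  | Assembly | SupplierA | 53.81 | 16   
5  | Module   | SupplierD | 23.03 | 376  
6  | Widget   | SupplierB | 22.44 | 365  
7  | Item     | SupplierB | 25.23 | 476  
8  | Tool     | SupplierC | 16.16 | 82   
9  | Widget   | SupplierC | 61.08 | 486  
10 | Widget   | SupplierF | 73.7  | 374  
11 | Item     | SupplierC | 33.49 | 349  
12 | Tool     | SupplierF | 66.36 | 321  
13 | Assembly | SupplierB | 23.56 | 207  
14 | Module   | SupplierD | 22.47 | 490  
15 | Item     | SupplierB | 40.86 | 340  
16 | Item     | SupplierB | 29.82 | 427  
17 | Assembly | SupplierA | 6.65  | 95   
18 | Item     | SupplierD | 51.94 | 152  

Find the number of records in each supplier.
SELECT supplier, COUNT(*) as count
FROM products
GROUP BY supplier

Result:
  SupplierA: 2
  SupplierB: 5
  SupplierC: 5
  SupplierD: 4
  SupplierF: 2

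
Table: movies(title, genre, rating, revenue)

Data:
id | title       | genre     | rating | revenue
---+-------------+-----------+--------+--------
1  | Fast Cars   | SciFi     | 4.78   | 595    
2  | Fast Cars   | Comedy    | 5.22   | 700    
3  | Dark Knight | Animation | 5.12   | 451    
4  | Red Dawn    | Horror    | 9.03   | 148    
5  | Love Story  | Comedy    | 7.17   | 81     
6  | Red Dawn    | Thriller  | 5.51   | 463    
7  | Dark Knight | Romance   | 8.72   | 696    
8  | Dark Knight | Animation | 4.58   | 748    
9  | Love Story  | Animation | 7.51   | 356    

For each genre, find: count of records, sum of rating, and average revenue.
SELECT genre,
       COUNT(*) as cnt,
       SUM(rating) as total_rating,
       AVG(revenue) as avg_revenue
FROM movies
GROUP BY genre

Result:
  Animation: 3 records, 17.21 total rating, 518.33 avg revenue
  Comedy: 2 records, 12.39 total rating, 390.50 avg revenue
  Horror: 1 records, 9.03 total rating, 148.00 avg revenue
  Romance: 1 records, 8.72 total rating, 696.00 avg revenue
  SciFi: 1 records, 4.78 total rating, 595.00 avg revenue
  Thriller: 1 records, 5.51 total rating, 463.00 avg revenue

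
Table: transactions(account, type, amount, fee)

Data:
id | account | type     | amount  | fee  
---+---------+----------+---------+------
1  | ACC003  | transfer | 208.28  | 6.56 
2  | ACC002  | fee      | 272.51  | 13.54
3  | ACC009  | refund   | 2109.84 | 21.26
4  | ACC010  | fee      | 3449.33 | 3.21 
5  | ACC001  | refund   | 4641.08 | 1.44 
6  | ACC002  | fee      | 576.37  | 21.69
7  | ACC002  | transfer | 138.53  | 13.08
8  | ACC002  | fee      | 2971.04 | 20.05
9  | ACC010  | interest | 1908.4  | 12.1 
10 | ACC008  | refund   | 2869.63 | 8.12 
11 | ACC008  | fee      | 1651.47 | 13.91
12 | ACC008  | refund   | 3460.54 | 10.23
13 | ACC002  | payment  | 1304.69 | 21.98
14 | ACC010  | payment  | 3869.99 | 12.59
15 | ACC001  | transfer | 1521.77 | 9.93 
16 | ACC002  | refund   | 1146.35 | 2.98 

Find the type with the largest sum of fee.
SELECT type, SUM(fee) as val
FROM transactions
GROUP BY type
ORDER BY val DESC
LIMIT 1

Result: fee with sum(fee) = 72.40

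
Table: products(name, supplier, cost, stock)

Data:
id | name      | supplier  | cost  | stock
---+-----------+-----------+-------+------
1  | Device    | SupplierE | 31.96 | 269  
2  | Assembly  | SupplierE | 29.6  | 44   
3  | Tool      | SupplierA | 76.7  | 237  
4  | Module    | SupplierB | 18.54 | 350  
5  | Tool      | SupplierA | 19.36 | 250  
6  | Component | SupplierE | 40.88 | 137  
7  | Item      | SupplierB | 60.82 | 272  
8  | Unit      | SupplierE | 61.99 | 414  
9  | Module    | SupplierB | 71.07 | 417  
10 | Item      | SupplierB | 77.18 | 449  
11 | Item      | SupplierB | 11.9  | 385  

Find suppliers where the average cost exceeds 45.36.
SELECT supplier, AVG(cost)
FROM products
GROUP BY supplier
HAVING AVG(cost) > 45.36

Result:
  SupplierA: avg=48.03
  SupplierB: avg=47.90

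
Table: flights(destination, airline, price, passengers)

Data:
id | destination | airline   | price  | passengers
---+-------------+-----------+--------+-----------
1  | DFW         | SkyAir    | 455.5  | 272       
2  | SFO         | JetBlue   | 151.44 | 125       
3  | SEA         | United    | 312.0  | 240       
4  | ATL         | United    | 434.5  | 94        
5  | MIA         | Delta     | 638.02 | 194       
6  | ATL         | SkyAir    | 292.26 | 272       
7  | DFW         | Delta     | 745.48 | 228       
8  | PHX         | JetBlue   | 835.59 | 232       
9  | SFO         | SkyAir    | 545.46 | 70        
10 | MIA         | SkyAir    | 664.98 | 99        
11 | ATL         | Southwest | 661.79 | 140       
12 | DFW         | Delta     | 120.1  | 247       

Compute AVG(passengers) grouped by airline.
SELECT airline, AVG(passengers) as result
FROM flights
GROUP BY airline

Result:
  Delta: 223.00
  JetBlue: 178.50
  SkyAir: 178.25
  Southwest: 140.00
  United: 167.00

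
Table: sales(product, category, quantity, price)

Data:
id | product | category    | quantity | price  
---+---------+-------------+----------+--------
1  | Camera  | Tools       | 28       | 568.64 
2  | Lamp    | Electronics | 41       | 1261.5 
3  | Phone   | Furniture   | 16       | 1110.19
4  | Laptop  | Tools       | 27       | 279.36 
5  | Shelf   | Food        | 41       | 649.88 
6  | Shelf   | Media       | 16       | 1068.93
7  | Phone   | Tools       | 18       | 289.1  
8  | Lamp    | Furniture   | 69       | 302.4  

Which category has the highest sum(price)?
SELECT category, SUM(price) as val
FROM sales
GROUP BY category
ORDER BY val DESC
LIMIT 1

Result: Furniture with sum(price) = 1412.59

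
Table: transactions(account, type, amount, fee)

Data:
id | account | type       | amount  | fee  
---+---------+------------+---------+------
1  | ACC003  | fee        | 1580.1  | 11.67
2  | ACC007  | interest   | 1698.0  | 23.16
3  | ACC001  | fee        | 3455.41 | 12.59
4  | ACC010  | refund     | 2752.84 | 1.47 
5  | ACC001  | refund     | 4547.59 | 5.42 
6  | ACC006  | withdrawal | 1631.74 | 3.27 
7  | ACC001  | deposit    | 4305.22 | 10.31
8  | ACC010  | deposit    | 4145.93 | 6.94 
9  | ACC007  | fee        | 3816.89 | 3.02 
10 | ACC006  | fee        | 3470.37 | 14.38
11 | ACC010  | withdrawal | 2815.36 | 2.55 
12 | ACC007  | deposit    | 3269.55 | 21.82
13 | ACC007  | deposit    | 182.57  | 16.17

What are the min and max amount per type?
SELECT type, MIN(amount), MAX(amount)
FROM transactions
GROUP BY type

Result:
  deposit: min=182.57, max=4305.22
  fee: min=1580.10, max=3816.89
  interest: min=1698.00, max=1698.00
  refund: min=2752.84, max=4547.59
  withdrawal: min=1631.74, max=2815.36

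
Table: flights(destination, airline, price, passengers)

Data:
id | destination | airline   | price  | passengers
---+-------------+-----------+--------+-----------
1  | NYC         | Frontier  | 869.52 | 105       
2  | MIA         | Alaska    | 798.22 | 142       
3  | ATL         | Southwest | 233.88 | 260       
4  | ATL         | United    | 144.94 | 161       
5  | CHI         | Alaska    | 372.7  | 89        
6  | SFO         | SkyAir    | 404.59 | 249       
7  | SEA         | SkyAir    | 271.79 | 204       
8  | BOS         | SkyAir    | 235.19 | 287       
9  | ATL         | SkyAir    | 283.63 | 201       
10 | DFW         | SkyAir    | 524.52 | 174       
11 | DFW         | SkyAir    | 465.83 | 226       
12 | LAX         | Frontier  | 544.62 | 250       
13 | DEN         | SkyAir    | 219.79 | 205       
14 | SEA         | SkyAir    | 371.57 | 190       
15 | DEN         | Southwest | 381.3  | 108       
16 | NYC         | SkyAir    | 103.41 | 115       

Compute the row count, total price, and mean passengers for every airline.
SELECT airline,
       COUNT(*) as cnt,
       SUM(price) as total_price,
       AVG(passengers) as avg_passengers
FROM flights
GROUP BY airline

Result:
  Alaska: 2 records, 1170.92 total price, 115.50 avg passengers
  Frontier: 2 records, 1414.14 total price, 177.50 avg passengers
  SkyAir: 9 records, 2880.32 total price, 205.67 avg passengers
  Southwest: 2 records, 615.18 total price, 184.00 avg passengers
  United: 1 records, 144.94 total price, 161.00 avg passengers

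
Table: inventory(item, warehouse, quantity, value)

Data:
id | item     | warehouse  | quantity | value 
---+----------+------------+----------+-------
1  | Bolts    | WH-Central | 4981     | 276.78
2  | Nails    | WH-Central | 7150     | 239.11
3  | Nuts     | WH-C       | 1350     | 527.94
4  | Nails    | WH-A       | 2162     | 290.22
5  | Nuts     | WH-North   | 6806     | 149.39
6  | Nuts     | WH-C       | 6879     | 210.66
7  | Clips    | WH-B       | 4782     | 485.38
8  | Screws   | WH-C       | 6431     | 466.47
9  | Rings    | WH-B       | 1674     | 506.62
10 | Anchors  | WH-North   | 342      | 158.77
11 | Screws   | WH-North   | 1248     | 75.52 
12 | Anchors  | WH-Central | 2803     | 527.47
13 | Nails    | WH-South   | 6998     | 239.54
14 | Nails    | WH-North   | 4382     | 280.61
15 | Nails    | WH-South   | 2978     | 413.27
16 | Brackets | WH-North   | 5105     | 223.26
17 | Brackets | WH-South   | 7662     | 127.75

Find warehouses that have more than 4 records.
SELECT warehouse, COUNT(*) as cnt
FROM inventory
GROUP BY warehouse
HAVING COUNT(*) > 4

Result:
  WH-North: 5

Note: HAVING filters groups after aggregation, WHERE filters rows before.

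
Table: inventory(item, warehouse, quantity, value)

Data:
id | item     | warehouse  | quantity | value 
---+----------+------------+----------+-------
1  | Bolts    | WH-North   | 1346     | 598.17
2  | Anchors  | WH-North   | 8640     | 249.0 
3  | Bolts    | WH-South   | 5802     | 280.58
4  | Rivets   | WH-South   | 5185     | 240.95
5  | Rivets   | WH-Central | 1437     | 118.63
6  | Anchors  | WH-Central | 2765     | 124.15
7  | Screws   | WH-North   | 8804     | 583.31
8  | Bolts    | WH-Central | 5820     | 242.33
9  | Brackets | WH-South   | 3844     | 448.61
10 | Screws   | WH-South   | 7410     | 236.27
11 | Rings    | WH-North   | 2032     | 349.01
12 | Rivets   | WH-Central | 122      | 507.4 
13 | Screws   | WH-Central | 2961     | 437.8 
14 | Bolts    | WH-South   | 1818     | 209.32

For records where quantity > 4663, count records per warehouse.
SELECT warehouse, COUNT(*)
FROM inventory
WHERE quantity > 4663
GROUP BY warehouse

Note: WHERE filters rows before grouping.

Result:
  WH-Central: 1
  WH-North: 2
  WH-South: 3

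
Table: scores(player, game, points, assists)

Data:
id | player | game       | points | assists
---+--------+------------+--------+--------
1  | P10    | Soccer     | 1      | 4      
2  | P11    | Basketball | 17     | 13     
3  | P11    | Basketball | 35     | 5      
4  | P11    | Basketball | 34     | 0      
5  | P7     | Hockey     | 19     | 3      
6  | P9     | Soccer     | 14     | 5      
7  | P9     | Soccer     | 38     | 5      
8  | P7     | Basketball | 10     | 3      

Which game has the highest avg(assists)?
SELECT game, AVG(assists) as val
FROM scores
GROUP BY game
ORDER BY val DESC
LIMIT 1

Result: Basketball with avg(assists) = 5.25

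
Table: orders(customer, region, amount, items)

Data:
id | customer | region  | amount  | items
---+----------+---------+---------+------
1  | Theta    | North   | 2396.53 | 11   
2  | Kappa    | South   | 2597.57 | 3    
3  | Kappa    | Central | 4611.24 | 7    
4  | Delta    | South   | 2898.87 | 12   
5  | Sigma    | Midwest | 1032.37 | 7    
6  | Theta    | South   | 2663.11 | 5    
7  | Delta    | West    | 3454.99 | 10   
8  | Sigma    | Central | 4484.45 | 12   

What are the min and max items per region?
SELECT region, MIN(items), MAX(items)
FROM orders
GROUP BY region

Result:
  Central: min=7, max=12
  Midwest: min=7, max=7
  North: min=11, max=11
  South: min=3, max=12
  West: min=10, max=10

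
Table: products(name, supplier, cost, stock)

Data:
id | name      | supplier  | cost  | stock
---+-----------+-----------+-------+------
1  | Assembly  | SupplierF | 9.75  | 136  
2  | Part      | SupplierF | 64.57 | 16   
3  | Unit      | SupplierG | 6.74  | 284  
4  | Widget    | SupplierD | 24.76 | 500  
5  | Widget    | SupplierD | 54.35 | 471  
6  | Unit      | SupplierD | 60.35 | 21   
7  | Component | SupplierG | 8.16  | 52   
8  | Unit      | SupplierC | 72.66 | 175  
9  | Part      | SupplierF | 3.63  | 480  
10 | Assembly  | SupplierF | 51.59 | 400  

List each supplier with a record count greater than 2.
SELECT supplier, COUNT(*) as cnt
FROM products
GROUP BY supplier
HAVING COUNT(*) > 2

Result:
  SupplierD: 3
  SupplierF: 4

Note: HAVING filters groups after aggregation, WHERE filters rows before.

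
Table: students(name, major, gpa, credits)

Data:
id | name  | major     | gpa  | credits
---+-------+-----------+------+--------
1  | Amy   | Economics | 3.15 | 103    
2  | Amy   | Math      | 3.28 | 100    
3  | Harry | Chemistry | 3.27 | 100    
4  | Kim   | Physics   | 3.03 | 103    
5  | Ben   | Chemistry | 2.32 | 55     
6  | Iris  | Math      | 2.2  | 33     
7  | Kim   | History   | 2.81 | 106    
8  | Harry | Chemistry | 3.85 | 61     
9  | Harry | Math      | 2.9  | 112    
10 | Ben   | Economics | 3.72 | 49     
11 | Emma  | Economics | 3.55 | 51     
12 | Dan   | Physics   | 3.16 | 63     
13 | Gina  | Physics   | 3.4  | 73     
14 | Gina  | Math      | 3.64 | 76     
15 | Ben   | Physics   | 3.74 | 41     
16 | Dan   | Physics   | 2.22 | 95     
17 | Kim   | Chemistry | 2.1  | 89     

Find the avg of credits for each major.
SELECT major, AVG(credits) as result
FROM students
GROUP BY major

Result:
  Chemistry: 76.25
  Economics: 67.67
  History: 106.00
  Math: 80.25
  Physics: 75.00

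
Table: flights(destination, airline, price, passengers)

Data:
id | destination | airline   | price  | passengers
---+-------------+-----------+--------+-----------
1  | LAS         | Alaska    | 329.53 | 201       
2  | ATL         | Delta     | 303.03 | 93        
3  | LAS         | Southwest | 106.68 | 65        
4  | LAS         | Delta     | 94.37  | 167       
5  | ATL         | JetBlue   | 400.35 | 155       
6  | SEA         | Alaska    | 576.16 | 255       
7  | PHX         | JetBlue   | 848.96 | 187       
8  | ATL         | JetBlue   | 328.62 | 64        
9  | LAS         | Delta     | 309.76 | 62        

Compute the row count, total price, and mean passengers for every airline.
SELECT airline,
       COUNT(*) as cnt,
       SUM(price) as total_price,
       AVG(passengers) as avg_passengers
FROM flights
GROUP BY airline

Result:
  Alaska: 2 records, 905.69 total price, 228.00 avg passengers
  Delta: 3 records, 707.16 total price, 107.33 avg passengers
  JetBlue: 3 records, 1577.93 total price, 135.33 avg passengers
  Southwest: 1 records, 106.68 total price, 65.00 avg passengers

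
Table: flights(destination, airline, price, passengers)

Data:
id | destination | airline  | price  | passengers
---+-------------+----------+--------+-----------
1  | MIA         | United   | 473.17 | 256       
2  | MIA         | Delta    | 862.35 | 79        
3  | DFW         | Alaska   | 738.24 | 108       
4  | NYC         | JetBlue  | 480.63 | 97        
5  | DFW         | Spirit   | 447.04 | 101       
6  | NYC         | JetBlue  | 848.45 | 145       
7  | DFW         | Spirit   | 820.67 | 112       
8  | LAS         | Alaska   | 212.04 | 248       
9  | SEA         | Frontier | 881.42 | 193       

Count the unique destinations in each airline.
SELECT airline, COUNT(DISTINCT destination)
FROM flights
GROUP BY airline

Result:
  Alaska: 2 distinct
  Delta: 1 distinct
  Frontier: 1 distinct
  JetBlue: 1 distinct
  Spirit: 1 distinct
  United: 1 distinct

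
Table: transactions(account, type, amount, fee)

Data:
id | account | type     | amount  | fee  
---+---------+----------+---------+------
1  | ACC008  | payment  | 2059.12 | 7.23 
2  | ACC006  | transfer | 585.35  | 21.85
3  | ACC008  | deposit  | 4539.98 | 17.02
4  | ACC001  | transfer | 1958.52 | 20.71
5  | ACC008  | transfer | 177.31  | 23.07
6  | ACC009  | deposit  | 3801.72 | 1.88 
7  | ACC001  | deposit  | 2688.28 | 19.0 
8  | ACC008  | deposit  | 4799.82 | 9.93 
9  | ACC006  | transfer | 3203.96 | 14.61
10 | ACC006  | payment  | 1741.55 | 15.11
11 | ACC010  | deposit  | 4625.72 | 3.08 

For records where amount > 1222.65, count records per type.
SELECT type, COUNT(*)
FROM transactions
WHERE amount > 1222.65
GROUP BY type

Note: WHERE filters rows before grouping.

Result:
  deposit: 5
  payment: 2
  transfer: 2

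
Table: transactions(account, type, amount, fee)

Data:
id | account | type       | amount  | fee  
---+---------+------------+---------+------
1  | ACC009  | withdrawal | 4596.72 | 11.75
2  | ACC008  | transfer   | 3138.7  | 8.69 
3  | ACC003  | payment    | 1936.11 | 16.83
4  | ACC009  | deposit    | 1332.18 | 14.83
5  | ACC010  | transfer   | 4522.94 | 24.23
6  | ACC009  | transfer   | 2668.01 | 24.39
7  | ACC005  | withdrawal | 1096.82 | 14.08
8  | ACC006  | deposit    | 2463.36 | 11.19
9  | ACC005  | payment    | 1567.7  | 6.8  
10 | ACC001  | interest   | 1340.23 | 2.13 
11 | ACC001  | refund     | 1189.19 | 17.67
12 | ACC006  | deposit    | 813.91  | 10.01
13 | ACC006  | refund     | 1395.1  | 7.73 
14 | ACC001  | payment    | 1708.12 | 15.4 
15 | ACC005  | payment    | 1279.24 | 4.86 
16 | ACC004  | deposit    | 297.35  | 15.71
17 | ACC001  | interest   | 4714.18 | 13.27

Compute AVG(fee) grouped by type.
SELECT type, AVG(fee) as result
FROM transactions
GROUP BY type

Result:
  deposit: 12.94
  interest: 7.70
  payment: 10.97
  refund: 12.70
  transfer: 19.10
  withdrawal: 12.92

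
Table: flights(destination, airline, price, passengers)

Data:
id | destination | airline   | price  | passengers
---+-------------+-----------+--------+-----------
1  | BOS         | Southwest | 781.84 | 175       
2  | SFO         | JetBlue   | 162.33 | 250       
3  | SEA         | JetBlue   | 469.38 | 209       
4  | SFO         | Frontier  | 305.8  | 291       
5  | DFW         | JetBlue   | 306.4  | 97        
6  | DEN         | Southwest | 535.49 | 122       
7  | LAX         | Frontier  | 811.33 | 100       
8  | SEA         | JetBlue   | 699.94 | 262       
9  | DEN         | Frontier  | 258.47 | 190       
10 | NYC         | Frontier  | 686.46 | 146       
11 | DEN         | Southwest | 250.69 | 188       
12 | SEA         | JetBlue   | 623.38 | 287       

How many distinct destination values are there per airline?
SELECT airline, COUNT(DISTINCT destination)
FROM flights
GROUP BY airline

Result:
  Frontier: 4 distinct
  JetBlue: 3 distinct
  Southwest: 2 distinct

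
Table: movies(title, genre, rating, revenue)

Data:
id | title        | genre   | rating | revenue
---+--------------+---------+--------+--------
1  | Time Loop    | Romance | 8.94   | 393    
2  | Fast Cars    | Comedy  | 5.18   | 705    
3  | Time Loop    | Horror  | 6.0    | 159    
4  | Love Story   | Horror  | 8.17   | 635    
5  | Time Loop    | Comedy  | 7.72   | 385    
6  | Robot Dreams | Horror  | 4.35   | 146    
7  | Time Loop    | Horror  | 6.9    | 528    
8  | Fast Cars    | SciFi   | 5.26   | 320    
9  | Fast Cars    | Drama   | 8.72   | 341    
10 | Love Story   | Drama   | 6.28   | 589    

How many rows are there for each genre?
SELECT genre, COUNT(*) as count
FROM movies
GROUP BY genre

Result:
  Comedy: 2
  Drama: 2
  Horror: 4
  Romance: 1
  SciFi: 1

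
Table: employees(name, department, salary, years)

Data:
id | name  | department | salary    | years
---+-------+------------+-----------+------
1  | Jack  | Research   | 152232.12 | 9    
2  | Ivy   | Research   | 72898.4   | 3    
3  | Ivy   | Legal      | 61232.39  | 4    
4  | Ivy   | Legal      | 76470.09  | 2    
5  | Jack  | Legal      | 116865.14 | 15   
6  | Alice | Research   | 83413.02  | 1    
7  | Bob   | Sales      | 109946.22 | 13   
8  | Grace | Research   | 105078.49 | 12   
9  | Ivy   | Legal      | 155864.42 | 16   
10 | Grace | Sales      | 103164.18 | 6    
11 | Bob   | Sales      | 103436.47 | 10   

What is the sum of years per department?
SELECT department, SUM(years) as result
FROM employees
GROUP BY department

Result:
  Legal: 37
  Research: 25
  Sales: 29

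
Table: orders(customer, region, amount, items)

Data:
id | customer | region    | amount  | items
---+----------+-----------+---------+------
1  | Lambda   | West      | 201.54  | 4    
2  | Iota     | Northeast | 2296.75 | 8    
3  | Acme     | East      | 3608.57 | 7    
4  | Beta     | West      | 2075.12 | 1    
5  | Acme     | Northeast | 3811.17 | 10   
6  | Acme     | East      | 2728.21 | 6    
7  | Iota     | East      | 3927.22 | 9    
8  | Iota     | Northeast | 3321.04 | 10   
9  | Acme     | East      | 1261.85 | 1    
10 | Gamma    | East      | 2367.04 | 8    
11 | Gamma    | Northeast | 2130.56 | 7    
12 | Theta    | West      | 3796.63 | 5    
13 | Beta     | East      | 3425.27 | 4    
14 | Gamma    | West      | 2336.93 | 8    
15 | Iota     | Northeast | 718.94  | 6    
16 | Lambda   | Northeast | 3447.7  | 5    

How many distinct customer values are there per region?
SELECT region, COUNT(DISTINCT customer)
FROM orders
GROUP BY region

Result:
  East: 4 distinct
  Northeast: 4 distinct
  West: 4 distinct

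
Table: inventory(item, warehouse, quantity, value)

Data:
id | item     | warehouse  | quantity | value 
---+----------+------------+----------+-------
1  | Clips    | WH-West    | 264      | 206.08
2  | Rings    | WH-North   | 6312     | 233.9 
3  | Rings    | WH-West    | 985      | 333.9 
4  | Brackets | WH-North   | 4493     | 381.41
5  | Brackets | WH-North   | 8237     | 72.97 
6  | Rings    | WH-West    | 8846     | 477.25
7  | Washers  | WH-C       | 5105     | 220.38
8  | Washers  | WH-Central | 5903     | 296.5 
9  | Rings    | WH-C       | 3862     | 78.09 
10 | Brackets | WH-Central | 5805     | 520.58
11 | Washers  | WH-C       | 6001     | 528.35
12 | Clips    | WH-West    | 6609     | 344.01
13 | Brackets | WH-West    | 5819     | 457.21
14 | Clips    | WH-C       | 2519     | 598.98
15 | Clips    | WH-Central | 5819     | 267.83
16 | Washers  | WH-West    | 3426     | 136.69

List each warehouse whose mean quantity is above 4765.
SELECT warehouse, AVG(quantity)
FROM inventory
GROUP BY warehouse
HAVING AVG(quantity) > 4765

Result:
  WH-Central: avg=5842.33
  WH-North: avg=6347.33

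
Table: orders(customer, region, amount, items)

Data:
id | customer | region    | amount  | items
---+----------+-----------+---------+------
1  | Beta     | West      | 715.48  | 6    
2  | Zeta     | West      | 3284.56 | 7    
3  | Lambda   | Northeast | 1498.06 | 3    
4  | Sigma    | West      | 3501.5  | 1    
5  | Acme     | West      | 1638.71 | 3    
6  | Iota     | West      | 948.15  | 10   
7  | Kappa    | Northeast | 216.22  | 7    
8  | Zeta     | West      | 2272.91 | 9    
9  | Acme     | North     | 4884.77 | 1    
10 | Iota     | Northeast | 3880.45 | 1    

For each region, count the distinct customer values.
SELECT region, COUNT(DISTINCT customer)
FROM orders
GROUP BY region

Result:
  North: 1 distinct
  Northeast: 3 distinct
  West: 5 distinct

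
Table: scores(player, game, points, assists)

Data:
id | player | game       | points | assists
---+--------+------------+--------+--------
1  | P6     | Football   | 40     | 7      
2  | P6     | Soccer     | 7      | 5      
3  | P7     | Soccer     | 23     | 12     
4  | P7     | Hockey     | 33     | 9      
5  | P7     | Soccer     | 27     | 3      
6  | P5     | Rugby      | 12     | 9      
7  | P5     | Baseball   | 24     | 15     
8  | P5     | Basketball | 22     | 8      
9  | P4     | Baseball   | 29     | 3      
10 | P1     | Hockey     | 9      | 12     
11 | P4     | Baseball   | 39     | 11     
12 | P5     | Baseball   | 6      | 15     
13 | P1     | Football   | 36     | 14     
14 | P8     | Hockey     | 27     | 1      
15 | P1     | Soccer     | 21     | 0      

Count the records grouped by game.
SELECT game, COUNT(*) as count
FROM scores
GROUP BY game

Result:
  Baseball: 4
  Basketball: 1
  Football: 2
  Hockey: 3
  Rugby: 1
  Soccer: 4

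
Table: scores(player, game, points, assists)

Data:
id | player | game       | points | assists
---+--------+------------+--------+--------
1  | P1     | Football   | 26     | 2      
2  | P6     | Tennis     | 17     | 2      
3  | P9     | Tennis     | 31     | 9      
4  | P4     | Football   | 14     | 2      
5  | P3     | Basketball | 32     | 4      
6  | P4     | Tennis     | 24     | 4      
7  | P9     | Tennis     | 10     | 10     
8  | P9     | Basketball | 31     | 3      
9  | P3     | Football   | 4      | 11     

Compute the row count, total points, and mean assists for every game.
SELECT game,
       COUNT(*) as cnt,
       SUM(points) as total_points,
       AVG(assists) as avg_assists
FROM scores
GROUP BY game

Result:
  Basketball: 2 records, 63 total points, 3.50 avg assists
  Football: 3 records, 44 total points, 5.00 avg assists
  Tennis: 4 records, 82 total points, 6.25 avg assists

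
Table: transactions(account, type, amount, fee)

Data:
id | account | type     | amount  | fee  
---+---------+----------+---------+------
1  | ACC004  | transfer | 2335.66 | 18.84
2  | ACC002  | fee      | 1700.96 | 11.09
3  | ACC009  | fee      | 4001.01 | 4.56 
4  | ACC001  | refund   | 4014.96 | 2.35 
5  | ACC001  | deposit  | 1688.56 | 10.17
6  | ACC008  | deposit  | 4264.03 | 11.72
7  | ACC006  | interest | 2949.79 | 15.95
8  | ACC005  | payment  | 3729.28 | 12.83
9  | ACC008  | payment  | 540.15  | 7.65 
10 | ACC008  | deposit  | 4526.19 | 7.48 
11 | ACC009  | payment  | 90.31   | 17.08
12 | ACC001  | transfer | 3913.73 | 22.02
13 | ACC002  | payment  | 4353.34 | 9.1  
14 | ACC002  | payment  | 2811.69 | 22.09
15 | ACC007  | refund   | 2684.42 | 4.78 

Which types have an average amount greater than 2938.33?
SELECT type, AVG(amount)
FROM transactions
GROUP BY type
HAVING AVG(amount) > 2938.33

Result:
  deposit: avg=3492.93
  interest: avg=2949.79
  refund: avg=3349.69
  transfer: avg=3124.70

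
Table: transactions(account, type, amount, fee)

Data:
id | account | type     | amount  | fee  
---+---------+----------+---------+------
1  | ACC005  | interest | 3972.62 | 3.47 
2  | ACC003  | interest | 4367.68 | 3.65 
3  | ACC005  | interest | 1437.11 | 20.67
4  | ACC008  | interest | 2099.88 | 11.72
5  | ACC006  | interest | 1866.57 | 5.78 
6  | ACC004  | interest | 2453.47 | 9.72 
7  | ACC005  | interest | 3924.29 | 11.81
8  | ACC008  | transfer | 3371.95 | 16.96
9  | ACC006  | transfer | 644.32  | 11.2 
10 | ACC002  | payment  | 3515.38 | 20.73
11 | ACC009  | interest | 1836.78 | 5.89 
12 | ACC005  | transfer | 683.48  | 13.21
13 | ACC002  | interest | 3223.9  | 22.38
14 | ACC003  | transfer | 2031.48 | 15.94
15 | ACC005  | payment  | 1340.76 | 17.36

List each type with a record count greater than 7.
SELECT type, COUNT(*) as cnt
FROM transactions
GROUP BY type
HAVING COUNT(*) > 7

Result:
  interest: 9

Note: HAVING filters groups after aggregation, WHERE filters rows before.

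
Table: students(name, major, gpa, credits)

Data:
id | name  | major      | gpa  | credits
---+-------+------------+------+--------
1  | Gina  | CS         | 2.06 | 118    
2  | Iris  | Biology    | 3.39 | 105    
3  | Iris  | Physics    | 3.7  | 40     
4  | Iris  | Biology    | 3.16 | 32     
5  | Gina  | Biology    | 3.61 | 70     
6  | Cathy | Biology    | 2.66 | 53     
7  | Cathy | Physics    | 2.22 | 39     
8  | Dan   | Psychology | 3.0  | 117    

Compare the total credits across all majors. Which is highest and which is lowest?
SELECT major, SUM(credits)
FROM students
GROUP BY major
ORDER BY SUM(credits)

All groups:
  Physics: 79
  Psychology: 117
  CS: 118
  Biology: 260

Highest: Biology (260)
Lowest: Physics (79)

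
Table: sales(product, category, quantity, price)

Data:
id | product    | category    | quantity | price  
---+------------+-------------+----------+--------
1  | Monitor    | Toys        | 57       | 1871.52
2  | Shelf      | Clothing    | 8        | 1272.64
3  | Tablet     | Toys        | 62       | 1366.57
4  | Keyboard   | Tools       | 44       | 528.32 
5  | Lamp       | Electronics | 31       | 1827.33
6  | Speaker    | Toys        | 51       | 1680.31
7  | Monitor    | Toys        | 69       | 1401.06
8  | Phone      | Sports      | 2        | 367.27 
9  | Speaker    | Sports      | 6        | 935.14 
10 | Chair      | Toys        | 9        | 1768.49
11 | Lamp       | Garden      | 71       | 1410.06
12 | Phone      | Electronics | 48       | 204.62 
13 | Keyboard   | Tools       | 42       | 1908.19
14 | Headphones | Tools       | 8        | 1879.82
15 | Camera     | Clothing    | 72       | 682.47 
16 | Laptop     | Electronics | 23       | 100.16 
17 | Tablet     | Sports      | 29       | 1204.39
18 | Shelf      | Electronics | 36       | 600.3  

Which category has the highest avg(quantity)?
SELECT category, AVG(quantity) as val
FROM sales
GROUP BY category
ORDER BY val DESC
LIMIT 1

Result: Garden with avg(quantity) = 71.00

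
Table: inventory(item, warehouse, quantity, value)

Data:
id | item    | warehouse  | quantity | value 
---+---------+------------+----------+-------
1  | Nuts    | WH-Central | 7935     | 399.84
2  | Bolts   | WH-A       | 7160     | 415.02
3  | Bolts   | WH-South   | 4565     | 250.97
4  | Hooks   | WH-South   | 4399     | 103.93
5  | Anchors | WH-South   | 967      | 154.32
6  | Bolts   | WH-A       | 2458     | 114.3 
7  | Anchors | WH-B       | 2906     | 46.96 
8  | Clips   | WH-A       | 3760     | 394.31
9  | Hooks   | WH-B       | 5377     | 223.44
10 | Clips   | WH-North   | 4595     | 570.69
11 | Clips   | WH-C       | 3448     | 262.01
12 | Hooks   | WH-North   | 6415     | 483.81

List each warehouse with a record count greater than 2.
SELECT warehouse, COUNT(*) as cnt
FROM inventory
GROUP BY warehouse
HAVING COUNT(*) > 2

Result:
  WH-A: 3
  WH-South: 3

Note: HAVING filters groups after aggregation, WHERE filters rows before.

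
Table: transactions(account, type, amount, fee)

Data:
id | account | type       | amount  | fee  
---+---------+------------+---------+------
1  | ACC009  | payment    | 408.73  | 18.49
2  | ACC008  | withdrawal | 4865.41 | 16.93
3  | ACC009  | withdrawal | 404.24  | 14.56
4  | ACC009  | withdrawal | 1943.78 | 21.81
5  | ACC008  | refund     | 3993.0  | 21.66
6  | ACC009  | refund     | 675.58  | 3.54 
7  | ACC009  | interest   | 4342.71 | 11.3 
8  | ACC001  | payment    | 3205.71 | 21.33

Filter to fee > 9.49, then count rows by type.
SELECT type, COUNT(*)
FROM transactions
WHERE fee > 9.49
GROUP BY type

Note: WHERE filters rows before grouping.

Result:
  interest: 1
  payment: 2
  refund: 1
  withdrawal: 3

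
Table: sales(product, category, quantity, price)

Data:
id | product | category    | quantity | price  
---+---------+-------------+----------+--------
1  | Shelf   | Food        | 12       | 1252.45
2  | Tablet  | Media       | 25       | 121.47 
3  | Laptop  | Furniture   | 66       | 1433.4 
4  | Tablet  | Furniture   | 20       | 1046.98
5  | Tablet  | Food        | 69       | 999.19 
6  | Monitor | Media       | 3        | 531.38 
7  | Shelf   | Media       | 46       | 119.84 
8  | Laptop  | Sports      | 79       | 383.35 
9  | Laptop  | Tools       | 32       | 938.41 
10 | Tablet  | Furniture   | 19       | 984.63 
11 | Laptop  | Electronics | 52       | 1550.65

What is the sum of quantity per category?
SELECT category, SUM(quantity) as result
FROM sales
GROUP BY category

Result:
  Electronics: 52
  Food: 81
  Furniture: 105
  Media: 74
  Sports: 79
  Tools: 32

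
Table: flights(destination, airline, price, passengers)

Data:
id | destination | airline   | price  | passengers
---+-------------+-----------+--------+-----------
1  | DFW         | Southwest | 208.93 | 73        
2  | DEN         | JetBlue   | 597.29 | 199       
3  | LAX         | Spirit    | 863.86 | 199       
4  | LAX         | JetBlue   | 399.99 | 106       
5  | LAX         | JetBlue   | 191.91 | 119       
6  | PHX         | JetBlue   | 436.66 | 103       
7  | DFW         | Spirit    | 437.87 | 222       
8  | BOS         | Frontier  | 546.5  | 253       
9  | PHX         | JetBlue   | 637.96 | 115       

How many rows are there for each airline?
SELECT airline, COUNT(*) as count
FROM flights
GROUP BY airline

Result:
  Frontier: 1
  JetBlue: 5
  Southwest: 1
  Spirit: 2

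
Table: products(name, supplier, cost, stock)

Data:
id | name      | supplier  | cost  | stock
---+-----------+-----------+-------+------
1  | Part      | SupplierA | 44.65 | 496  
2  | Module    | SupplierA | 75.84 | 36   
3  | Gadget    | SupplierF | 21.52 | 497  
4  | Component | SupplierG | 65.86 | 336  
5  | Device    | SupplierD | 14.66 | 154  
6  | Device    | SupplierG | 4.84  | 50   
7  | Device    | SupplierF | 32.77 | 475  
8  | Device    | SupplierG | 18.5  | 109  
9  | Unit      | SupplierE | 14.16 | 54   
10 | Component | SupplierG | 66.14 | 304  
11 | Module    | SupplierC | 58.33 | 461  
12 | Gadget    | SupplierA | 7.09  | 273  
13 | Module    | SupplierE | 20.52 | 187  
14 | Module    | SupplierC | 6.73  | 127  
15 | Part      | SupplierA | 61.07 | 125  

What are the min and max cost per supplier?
SELECT supplier, MIN(cost), MAX(cost)
FROM products
GROUP BY supplier

Result:
  SupplierA: min=7.09, max=75.84
  SupplierC: min=6.73, max=58.33
  SupplierD: min=14.66, max=14.66
  SupplierE: min=14.16, max=20.52
  SupplierF: min=21.52, max=32.77
  SupplierG: min=4.84, max=66.14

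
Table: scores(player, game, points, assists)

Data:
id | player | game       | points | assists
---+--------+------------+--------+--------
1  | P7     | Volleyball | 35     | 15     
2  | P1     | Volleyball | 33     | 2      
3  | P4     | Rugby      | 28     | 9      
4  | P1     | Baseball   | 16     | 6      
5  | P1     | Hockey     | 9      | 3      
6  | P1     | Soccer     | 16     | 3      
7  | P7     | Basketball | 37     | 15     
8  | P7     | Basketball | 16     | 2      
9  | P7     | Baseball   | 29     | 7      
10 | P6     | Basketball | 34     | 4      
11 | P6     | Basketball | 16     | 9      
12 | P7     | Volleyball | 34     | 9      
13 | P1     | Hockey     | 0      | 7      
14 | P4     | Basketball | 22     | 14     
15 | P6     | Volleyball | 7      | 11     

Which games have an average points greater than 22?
SELECT game, AVG(points)
FROM scores
GROUP BY game
HAVING AVG(points) > 22

Result:
  Baseball: avg=22.50
  Basketball: avg=25.00
  Rugby: avg=28.00
  Volleyball: avg=27.25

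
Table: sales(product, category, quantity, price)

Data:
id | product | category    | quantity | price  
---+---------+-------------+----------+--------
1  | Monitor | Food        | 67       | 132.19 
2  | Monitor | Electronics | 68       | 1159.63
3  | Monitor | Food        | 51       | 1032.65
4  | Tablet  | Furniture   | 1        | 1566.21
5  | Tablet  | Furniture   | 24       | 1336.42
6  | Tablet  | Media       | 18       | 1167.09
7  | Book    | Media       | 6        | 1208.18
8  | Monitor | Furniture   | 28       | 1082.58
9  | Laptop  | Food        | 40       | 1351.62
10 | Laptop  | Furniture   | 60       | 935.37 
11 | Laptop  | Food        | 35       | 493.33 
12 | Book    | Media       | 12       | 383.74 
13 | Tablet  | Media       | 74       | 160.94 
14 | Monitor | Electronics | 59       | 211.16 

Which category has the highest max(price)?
SELECT category, MAX(price) as val
FROM sales
GROUP BY category
ORDER BY val DESC
LIMIT 1

Result: Furniture with max(price) = 1566.21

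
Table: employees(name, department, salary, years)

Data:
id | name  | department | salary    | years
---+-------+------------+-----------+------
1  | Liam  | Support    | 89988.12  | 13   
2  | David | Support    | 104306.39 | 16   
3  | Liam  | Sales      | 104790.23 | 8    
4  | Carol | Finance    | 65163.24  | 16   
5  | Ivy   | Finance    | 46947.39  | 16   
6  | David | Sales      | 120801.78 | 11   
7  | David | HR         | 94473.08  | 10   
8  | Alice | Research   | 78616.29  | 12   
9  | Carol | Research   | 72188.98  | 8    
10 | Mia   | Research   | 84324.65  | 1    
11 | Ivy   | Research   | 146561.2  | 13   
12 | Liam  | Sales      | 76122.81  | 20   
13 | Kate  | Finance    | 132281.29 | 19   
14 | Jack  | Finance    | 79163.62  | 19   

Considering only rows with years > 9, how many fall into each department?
SELECT department, COUNT(*)
FROM employees
WHERE years > 9
GROUP BY department

Note: WHERE filters rows before grouping.

Result:
  Finance: 4
  HR: 1
  Research: 2
  Sales: 2
  Support: 2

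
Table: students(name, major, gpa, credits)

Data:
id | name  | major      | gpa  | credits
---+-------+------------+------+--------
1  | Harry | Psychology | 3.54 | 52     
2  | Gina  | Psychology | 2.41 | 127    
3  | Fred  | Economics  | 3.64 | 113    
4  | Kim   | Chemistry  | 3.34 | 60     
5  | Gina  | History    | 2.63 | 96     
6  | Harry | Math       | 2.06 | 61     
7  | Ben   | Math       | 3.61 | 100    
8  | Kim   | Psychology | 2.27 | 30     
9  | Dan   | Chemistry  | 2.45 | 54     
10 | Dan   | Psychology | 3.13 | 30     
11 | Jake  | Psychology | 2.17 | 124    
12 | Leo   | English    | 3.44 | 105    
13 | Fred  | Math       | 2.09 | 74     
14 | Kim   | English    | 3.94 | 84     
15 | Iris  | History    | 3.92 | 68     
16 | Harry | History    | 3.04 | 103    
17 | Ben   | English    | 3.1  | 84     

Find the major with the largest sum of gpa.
SELECT major, SUM(gpa) as val
FROM students
GROUP BY major
ORDER BY val DESC
LIMIT 1

Result: Psychology with sum(gpa) = 13.52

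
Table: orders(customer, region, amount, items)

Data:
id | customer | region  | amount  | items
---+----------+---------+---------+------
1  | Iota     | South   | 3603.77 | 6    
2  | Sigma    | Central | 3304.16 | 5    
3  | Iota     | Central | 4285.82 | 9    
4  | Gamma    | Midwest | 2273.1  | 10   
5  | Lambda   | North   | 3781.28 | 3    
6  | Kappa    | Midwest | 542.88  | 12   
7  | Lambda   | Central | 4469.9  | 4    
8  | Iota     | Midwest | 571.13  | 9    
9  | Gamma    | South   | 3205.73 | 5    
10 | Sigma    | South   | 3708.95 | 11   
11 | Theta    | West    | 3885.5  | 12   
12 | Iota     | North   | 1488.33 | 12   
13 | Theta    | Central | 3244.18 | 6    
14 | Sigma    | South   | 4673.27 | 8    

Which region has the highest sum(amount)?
SELECT region, SUM(amount) as val
FROM orders
GROUP BY region
ORDER BY val DESC
LIMIT 1

Result: Central with sum(amount) = 15304.06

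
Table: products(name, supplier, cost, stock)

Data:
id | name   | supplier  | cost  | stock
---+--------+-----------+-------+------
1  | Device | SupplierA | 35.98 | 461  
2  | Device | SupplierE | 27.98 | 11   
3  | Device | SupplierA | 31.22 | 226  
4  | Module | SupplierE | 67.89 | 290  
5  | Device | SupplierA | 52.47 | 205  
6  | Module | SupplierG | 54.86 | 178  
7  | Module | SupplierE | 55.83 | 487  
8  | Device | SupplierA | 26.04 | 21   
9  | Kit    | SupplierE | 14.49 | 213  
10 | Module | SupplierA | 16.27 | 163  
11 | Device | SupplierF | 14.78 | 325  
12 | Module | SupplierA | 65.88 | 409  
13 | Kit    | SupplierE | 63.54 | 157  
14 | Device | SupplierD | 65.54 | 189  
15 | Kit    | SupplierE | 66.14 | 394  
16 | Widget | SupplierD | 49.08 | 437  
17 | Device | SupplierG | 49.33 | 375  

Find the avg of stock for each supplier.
SELECT supplier, AVG(stock) as result
FROM products
GROUP BY supplier

Result:
  SupplierA: 247.50
  SupplierD: 313.00
  SupplierE: 258.67
  SupplierF: 325.00
  SupplierG: 276.50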